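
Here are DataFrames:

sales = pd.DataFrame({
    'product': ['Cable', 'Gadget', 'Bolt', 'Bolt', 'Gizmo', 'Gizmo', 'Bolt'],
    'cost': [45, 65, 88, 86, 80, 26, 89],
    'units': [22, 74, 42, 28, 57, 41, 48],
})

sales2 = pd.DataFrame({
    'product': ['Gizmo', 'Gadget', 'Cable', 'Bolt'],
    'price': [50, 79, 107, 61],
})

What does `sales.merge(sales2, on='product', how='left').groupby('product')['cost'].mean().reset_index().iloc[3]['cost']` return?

merge on 'product' (how='left') → 7 rows:
  product  cost  units  price
0   Cable    45     22    107
1  Gadget    65     74     79
2    Bolt    88     42     61
3    Bolt    86     28     61
4   Gizmo    80     57     50
5   Gizmo    26     41     50
6    Bolt    89     48     61
group by product, mean of cost:
product
Bolt      87.666667
Cable     45.000000
Gadget    65.000000
Gizmo     53.000000
Name: cost, dtype: float64
reset_index():
  product       cost
0    Bolt  87.666667
1   Cable  45.000000
2  Gadget  65.000000
3   Gizmo  53.000000
value at position 3, column 'cost' → 53.0

53.0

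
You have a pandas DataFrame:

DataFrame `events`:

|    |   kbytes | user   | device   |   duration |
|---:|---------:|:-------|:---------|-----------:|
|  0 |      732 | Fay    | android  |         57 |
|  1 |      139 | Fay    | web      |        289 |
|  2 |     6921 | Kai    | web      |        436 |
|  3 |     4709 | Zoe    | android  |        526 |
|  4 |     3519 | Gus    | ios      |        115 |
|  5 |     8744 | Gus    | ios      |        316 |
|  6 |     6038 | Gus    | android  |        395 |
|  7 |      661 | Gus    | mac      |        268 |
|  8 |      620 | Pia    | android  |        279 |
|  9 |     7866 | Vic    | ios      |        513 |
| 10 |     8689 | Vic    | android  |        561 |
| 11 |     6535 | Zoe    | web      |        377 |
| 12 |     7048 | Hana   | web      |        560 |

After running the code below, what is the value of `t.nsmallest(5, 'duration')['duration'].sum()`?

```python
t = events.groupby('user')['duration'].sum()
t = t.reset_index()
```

group by user, sum of duration:
user
Fay      346
Gus     1094
Hana     560
Kai      436
Pia      279
Vic     1074
Zoe      903
Name: duration, dtype: int64
reset_index():
   user  duration
0   Fay       346
1   Gus      1094
2  Hana       560
3   Kai       436
4   Pia       279
5   Vic      1074
6   Zoe       903
take 5 rows with smallest duration:
   user  duration
4   Pia       279
0   Fay       346
3   Kai       436
2  Hana       560
6   Zoe       903

2524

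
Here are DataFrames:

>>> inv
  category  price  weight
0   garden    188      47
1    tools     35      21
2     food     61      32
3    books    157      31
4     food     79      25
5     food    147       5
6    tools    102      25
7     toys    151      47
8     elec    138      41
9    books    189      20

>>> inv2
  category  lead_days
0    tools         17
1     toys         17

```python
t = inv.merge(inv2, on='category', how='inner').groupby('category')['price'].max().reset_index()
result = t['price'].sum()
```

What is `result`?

merge on 'category' (how='inner') → 3 rows:
  category  price  weight  lead_days
0    tools     35      21         17
1    tools    102      25         17
2     toys    151      47         17
group by category, max of price:
category
tools    102
toys     151
Name: price, dtype: int64
reset_index():
  category  price
0    tools    102
1     toys    151
Then the sum of column 'price': 253

253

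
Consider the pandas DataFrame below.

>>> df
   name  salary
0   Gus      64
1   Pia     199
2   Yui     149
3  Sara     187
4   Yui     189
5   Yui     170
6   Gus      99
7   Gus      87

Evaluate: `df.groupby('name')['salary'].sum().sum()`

group by name, sum of salary:
name
Gus     250
Pia     199
Sara    187
Yui     508
Name: salary, dtype: int64
So sum() = 1144.

1144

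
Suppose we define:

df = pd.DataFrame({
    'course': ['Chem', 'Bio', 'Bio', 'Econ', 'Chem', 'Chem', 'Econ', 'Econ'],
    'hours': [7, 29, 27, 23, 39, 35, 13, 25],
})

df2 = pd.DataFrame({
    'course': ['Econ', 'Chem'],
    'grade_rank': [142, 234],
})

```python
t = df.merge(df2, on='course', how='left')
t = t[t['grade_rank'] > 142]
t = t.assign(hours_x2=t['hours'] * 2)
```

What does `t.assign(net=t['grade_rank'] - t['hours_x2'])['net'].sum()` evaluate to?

540.0

merge on 'course' (how='left') → 8 rows:
  course  hours  grade_rank
0   Chem      7       234.0
1    Bio     29         NaN
2    Bio     27         NaN
3   Econ     23       142.0
4   Chem     39       234.0
5   Chem     35       234.0
6   Econ     13       142.0
7   Econ     25       142.0
filter rows where grade_rank > 142:
  course  hours  grade_rank
0   Chem      7       234.0
4   Chem     39       234.0
5   Chem     35       234.0
add column hours_x2 = t['hours'] * 2:
  course  hours  grade_rank  hours_x2
0   Chem      7       234.0        14
4   Chem     39       234.0        78
5   Chem     35       234.0        70
add column net = t['grade_rank'] - t['hours_x2']:
  course  hours  grade_rank  hours_x2    net
0   Chem      7       234.0        14  220.0
4   Chem     39       234.0        78  156.0
5   Chem     35       234.0        70  164.0
Hence 540.0.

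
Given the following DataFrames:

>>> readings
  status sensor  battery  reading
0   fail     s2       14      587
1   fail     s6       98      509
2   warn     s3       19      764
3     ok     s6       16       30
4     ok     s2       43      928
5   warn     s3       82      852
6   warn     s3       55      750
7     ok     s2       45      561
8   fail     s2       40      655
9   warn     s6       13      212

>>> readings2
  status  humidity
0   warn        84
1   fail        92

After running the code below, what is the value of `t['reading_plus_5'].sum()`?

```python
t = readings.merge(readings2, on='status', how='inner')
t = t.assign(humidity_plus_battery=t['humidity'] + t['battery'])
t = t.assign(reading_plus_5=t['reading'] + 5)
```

4364

merge on 'status' (how='inner') → 7 rows:
  status sensor  battery  reading  humidity
0   fail     s2       14      587        92
1   fail     s6       98      509        92
2   warn     s3       19      764        84
3   warn     s3       82      852        84
4   warn     s3       55      750        84
5   fail     s2       40      655        92
6   warn     s6       13      212        84
add column humidity_plus_battery = t['humidity'] + t['battery']:
  status sensor  battery  reading  humidity  humidity_plus_battery
0   fail     s2       14      587        92                    106
1   fail     s6       98      509        92                    190
2   warn     s3       19      764        84                    103
3   warn     s3       82      852        84                    166
4   warn     s3       55      750        84                    139
5   fail     s2       40      655        92                    132
6   warn     s6       13      212        84                     97
add column reading_plus_5 = t['reading'] + 5:
  status sensor  battery  reading  humidity  humidity_plus_battery  reading_plus_5
0   fail     s2       14      587        92                    106             592
1   fail     s6       98      509        92                    190             514
2   warn     s3       19      764        84                    103             769
3   warn     s3       82      852        84                    166             857
4   warn     s3       55      750        84                    139             755
5   fail     s2       40      655        92                    132             660
6   warn     s6       13      212        84                     97             217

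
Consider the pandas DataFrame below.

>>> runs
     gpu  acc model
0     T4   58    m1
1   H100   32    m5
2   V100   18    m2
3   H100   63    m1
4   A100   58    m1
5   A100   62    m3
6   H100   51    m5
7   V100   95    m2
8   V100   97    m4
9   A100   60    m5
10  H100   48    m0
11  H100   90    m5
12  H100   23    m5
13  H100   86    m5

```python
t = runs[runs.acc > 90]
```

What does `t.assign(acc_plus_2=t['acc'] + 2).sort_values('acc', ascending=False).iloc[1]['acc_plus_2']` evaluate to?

97

filter rows where acc > 90:
    gpu  acc model
7  V100   95    m2
8  V100   97    m4
add column acc_plus_2 = t['acc'] + 2:
    gpu  acc model  acc_plus_2
7  V100   95    m2          97
8  V100   97    m4          99
sort by acc descending:
    gpu  acc model  acc_plus_2
8  V100   97    m4          99
7  V100   95    m2          97
Taking the value at position 1, column 'acc_plus_2' gives 97.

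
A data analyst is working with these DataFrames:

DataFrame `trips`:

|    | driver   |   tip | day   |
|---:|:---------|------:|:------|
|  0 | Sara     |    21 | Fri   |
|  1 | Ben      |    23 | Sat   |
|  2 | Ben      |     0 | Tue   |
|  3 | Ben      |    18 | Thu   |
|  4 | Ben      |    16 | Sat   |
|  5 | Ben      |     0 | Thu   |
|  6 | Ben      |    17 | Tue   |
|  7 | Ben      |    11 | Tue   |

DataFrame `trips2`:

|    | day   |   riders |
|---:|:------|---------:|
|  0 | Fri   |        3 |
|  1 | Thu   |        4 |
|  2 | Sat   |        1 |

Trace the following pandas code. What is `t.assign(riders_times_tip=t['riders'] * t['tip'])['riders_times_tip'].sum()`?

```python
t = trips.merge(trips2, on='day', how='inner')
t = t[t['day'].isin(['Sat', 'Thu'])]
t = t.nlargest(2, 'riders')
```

72

merge on 'day' (how='inner') → 5 rows:
  driver  tip  day  riders
0   Sara   21  Fri       3
1    Ben   23  Sat       1
2    Ben   18  Thu       4
3    Ben   16  Sat       1
4    Ben    0  Thu       4
filter rows where day in ['Sat', 'Thu']:
  driver  tip  day  riders
1    Ben   23  Sat       1
2    Ben   18  Thu       4
3    Ben   16  Sat       1
4    Ben    0  Thu       4
take 2 rows with largest riders:
  driver  tip  day  riders
2    Ben   18  Thu       4
4    Ben    0  Thu       4
add column riders_times_tip = t['riders'] * t['tip']:
  driver  tip  day  riders  riders_times_tip
2    Ben   18  Thu       4                72
4    Ben    0  Thu       4                 0
Taking the sum of column 'riders_times_tip' gives 72.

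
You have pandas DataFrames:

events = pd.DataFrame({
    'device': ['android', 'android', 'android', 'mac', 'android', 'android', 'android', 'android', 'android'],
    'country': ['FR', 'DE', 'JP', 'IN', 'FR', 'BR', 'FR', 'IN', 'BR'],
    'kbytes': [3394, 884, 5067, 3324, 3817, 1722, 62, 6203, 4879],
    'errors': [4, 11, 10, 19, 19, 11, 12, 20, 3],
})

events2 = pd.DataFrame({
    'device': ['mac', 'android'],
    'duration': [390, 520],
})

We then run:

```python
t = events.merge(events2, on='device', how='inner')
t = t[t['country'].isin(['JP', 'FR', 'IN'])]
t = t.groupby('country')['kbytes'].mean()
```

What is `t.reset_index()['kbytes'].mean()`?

merge on 'device' (how='inner') → 9 rows:
    device country  kbytes  errors  duration
0  android      FR    3394       4       520
1  android      DE     884      11       520
2  android      JP    5067      10       520
3      mac      IN    3324      19       390
4  android      FR    3817      19       520
5  android      BR    1722      11       520
6  android      FR      62      12       520
7  android      IN    6203      20       520
8  android      BR    4879       3       520
filter rows where country in ['JP', 'FR', 'IN']:
    device country  kbytes  errors  duration
0  android      FR    3394       4       520
2  android      JP    5067      10       520
3      mac      IN    3324      19       390
4  android      FR    3817      19       520
6  android      FR      62      12       520
7  android      IN    6203      20       520
group by country, mean of kbytes:
country
FR    2424.333333
IN    4763.500000
JP    5067.000000
Name: kbytes, dtype: float64
reset_index():
  country       kbytes
0      FR  2424.333333
1      IN  4763.500000
2      JP  5067.000000
Hence 4084.94444444.

4084.94444444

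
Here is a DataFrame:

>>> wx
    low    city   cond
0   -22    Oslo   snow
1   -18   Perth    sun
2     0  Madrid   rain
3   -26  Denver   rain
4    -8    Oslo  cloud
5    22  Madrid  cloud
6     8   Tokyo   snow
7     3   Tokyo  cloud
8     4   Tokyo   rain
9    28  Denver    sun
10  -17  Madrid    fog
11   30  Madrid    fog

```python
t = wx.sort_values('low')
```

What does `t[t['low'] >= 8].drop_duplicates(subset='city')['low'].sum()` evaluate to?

58

sort by low:
    low    city   cond
3   -26  Denver   rain
0   -22    Oslo   snow
1   -18   Perth    sun
10  -17  Madrid    fog
4    -8    Oslo  cloud
2     0  Madrid   rain
7     3   Tokyo  cloud
8     4   Tokyo   rain
6     8   Tokyo   snow
5    22  Madrid  cloud
9    28  Denver    sun
11   30  Madrid    fog
filter rows where low >= 8:
    low    city   cond
6     8   Tokyo   snow
5    22  Madrid  cloud
9    28  Denver    sun
11   30  Madrid    fog
drop duplicate city (keep=first):
   low    city   cond
6    8   Tokyo   snow
5   22  Madrid  cloud
9   28  Denver    sun
Hence 58.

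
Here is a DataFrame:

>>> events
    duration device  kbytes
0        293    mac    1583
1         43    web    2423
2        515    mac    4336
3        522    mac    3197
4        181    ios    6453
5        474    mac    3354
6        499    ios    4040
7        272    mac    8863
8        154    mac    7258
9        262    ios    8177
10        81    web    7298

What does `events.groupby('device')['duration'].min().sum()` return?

group by device, min of duration:
device
ios    181
mac    154
web     43
Name: duration, dtype: int64
Hence 378.

378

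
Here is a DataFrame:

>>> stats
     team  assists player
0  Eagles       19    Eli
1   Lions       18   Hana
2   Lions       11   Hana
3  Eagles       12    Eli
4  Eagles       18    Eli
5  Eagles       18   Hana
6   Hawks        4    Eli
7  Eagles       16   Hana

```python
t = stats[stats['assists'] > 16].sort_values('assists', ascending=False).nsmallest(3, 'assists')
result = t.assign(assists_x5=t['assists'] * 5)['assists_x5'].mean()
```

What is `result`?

filter rows where assists > 16:
     team  assists player
0  Eagles       19    Eli
1   Lions       18   Hana
4  Eagles       18    Eli
5  Eagles       18   Hana
sort by assists descending:
     team  assists player
0  Eagles       19    Eli
1   Lions       18   Hana
4  Eagles       18    Eli
5  Eagles       18   Hana
take 3 rows with smallest assists:
     team  assists player
1   Lions       18   Hana
4  Eagles       18    Eli
5  Eagles       18   Hana
add column assists_x5 = t['assists'] * 5:
     team  assists player  assists_x5
1   Lions       18   Hana          90
4  Eagles       18    Eli          90
5  Eagles       18   Hana          90

90.0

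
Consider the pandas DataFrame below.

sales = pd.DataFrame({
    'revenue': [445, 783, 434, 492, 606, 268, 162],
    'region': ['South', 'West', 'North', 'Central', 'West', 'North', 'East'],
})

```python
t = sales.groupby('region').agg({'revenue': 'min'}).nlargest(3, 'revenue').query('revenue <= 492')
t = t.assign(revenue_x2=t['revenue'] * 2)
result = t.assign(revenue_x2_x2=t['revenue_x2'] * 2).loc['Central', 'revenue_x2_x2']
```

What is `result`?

1968

group by region, min of revenue:
         revenue
region          
Central      492
East         162
North        268
South        445
West         606
take 3 rows with largest revenue:
         revenue
region          
West         606
Central      492
South        445
filter rows where revenue <= 492:
         revenue
region          
Central      492
South        445
add column revenue_x2 = t['revenue'] * 2:
         revenue  revenue_x2
region                      
Central      492         984
South        445         890
add column revenue_x2_x2 = t['revenue_x2'] * 2:
         revenue  revenue_x2  revenue_x2_x2
region                                     
Central      492         984           1968
South        445         890           1780
The value at row 'Central', column 'revenue_x2_x2' is 1968.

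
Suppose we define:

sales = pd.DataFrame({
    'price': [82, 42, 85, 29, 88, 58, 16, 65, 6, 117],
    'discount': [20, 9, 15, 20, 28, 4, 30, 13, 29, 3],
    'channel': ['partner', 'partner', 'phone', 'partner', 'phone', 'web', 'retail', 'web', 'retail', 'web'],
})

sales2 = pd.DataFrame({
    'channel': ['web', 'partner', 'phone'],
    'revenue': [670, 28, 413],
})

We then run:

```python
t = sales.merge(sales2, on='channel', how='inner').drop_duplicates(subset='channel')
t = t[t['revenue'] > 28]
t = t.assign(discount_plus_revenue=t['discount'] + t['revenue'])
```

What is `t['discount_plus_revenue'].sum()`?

1102

merge on 'channel' (how='inner') → 8 rows:
   price  discount  channel  revenue
0     82        20  partner       28
1     42         9  partner       28
2     85        15    phone      413
3     29        20  partner       28
4     88        28    phone      413
5     58         4      web      670
6     65        13      web      670
7    117         3      web      670
drop duplicate channel (keep=first):
   price  discount  channel  revenue
0     82        20  partner       28
2     85        15    phone      413
5     58         4      web      670
filter rows where revenue > 28:
   price  discount channel  revenue
2     85        15   phone      413
5     58         4     web      670
add column discount_plus_revenue = t['discount'] + t['revenue']:
   price  discount channel  revenue  discount_plus_revenue
2     85        15   phone      413                    428
5     58         4     web      670                    674
So sum() = 1102.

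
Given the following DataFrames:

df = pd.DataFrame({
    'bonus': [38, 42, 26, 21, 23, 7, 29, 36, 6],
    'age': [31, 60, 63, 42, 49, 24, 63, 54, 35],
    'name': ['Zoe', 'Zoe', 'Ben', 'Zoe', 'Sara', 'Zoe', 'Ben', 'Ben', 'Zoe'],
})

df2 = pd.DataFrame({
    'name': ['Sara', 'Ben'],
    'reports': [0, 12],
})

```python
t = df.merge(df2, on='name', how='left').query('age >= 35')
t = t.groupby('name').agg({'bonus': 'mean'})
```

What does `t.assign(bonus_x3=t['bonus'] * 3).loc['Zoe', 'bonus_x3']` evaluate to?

merge on 'name' (how='left') → 9 rows:
   bonus  age  name  reports
0     38   31   Zoe      NaN
1     42   60   Zoe      NaN
2     26   63   Ben     12.0
3     21   42   Zoe      NaN
4     23   49  Sara      0.0
5      7   24   Zoe      NaN
6     29   63   Ben     12.0
7     36   54   Ben     12.0
8      6   35   Zoe      NaN
filter rows where age >= 35:
   bonus  age  name  reports
1     42   60   Zoe      NaN
2     26   63   Ben     12.0
3     21   42   Zoe      NaN
4     23   49  Sara      0.0
6     29   63   Ben     12.0
7     36   54   Ben     12.0
8      6   35   Zoe      NaN
group by name, mean of bonus:
          bonus
name           
Ben   30.333333
Sara  23.000000
Zoe   23.000000
add column bonus_x3 = t['bonus'] * 3:
          bonus  bonus_x3
name                     
Ben   30.333333      91.0
Sara  23.000000      69.0
Zoe   23.000000      69.0

69.0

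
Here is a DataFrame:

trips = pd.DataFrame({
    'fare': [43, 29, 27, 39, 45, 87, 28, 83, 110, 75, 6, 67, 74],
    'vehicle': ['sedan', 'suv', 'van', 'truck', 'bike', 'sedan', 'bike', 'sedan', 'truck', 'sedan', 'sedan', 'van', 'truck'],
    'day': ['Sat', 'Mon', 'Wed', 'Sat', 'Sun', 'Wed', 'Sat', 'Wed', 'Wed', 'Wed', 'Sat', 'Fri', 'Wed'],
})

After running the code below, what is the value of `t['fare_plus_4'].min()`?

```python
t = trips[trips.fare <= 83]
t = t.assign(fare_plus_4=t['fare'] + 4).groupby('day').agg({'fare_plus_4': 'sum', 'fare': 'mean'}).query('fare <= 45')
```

33

filter rows where fare <= 83:
    fare vehicle  day
0     43   sedan  Sat
1     29     suv  Mon
2     27     van  Wed
3     39   truck  Sat
4     45    bike  Sun
6     28    bike  Sat
7     83   sedan  Wed
9     75   sedan  Wed
10     6   sedan  Sat
11    67     van  Fri
12    74   truck  Wed
add column fare_plus_4 = t['fare'] + 4:
    fare vehicle  day  fare_plus_4
0     43   sedan  Sat           47
1     29     suv  Mon           33
2     27     van  Wed           31
3     39   truck  Sat           43
4     45    bike  Sun           49
6     28    bike  Sat           32
7     83   sedan  Wed           87
9     75   sedan  Wed           79
10     6   sedan  Sat           10
11    67     van  Fri           71
12    74   truck  Wed           78
group by day: sum(fare_plus_4), mean(fare):
     fare_plus_4   fare
day                    
Fri           71  67.00
Mon           33  29.00
Sat          132  29.00
Sun           49  45.00
Wed          275  64.75
filter rows where fare <= 45:
     fare_plus_4  fare
day                   
Mon           33  29.0
Sat          132  29.0
Sun           49  45.0
The min of column 'fare_plus_4' is 33.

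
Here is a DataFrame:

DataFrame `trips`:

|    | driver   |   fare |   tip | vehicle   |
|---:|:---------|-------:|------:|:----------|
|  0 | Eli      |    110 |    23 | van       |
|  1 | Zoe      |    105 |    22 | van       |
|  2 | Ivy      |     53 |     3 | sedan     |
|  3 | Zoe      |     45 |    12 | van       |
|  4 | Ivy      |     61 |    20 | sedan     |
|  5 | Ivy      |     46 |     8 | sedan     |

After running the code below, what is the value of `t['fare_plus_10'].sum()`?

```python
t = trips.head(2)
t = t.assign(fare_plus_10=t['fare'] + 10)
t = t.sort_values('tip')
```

take first 2 rows:
  driver  fare  tip vehicle
0    Eli   110   23     van
1    Zoe   105   22     van
add column fare_plus_10 = t['fare'] + 10:
  driver  fare  tip vehicle  fare_plus_10
0    Eli   110   23     van           120
1    Zoe   105   22     van           115
sort by tip:
  driver  fare  tip vehicle  fare_plus_10
1    Zoe   105   22     van           115
0    Eli   110   23     van           120
Reading off the sum of column 'fare_plus_10', we get 235.

235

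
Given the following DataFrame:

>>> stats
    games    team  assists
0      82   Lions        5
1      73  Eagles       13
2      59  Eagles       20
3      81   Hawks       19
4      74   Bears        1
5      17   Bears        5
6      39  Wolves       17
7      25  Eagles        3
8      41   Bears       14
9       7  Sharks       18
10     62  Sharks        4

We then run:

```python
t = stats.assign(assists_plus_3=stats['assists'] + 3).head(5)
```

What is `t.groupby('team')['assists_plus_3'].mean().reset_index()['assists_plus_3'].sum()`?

53.5

add column assists_plus_3 = stats['assists'] + 3:
    games    team  assists  assists_plus_3
0      82   Lions        5               8
1      73  Eagles       13              16
2      59  Eagles       20              23
3      81   Hawks       19              22
4      74   Bears        1               4
5      17   Bears        5               8
6      39  Wolves       17              20
7      25  Eagles        3               6
8      41   Bears       14              17
9       7  Sharks       18              21
10     62  Sharks        4               7
take first 5 rows:
   games    team  assists  assists_plus_3
0     82   Lions        5               8
1     73  Eagles       13              16
2     59  Eagles       20              23
3     81   Hawks       19              22
4     74   Bears        1               4
group by team, mean of assists_plus_3:
team
Bears      4.0
Eagles    19.5
Hawks     22.0
Lions      8.0
Name: assists_plus_3, dtype: float64
reset_index():
     team  assists_plus_3
0   Bears             4.0
1  Eagles            19.5
2   Hawks            22.0
3   Lions             8.0
Then the sum of column 'assists_plus_3': 53.5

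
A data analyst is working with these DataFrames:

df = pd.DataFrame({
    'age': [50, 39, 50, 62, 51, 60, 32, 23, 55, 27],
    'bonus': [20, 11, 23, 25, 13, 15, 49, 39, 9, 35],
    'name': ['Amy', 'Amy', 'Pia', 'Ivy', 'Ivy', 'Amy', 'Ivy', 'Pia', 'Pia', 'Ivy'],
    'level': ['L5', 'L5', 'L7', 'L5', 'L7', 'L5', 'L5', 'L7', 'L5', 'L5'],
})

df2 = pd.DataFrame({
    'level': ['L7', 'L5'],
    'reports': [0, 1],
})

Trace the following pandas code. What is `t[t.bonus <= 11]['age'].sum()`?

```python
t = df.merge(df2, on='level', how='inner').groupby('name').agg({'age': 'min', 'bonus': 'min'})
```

merge on 'level' (how='inner') → 10 rows:
   age  bonus name level  reports
0   50     20  Amy    L5        1
1   39     11  Amy    L5        1
2   50     23  Pia    L7        0
3   62     25  Ivy    L5        1
4   51     13  Ivy    L7        0
5   60     15  Amy    L5        1
6   32     49  Ivy    L5        1
7   23     39  Pia    L7        0
8   55      9  Pia    L5        1
9   27     35  Ivy    L5        1
group by name: min(age), min(bonus):
      age  bonus
name            
Amy    39     11
Ivy    27     13
Pia    23      9
filter rows where bonus <= 11:
      age  bonus
name            
Amy    39     11
Pia    23      9
Hence 62.

62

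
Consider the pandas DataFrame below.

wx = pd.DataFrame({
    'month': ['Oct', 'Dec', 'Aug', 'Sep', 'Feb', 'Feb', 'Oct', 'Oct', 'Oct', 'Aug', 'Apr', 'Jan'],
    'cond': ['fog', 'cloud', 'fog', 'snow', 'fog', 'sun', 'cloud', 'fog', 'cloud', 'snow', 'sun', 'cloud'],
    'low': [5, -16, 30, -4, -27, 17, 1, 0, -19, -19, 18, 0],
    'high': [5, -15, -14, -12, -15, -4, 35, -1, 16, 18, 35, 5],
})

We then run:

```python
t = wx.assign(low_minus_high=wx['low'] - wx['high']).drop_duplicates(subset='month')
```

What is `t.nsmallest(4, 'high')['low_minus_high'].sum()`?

39

add column low_minus_high = wx['low'] - wx['high']:
   month   cond  low  high  low_minus_high
0    Oct    fog    5     5               0
1    Dec  cloud  -16   -15              -1
2    Aug    fog   30   -14              44
3    Sep   snow   -4   -12               8
4    Feb    fog  -27   -15             -12
5    Feb    sun   17    -4              21
6    Oct  cloud    1    35             -34
7    Oct    fog    0    -1               1
8    Oct  cloud  -19    16             -35
9    Aug   snow  -19    18             -37
10   Apr    sun   18    35             -17
11   Jan  cloud    0     5              -5
drop duplicate month (keep=first):
   month   cond  low  high  low_minus_high
0    Oct    fog    5     5               0
1    Dec  cloud  -16   -15              -1
2    Aug    fog   30   -14              44
3    Sep   snow   -4   -12               8
4    Feb    fog  -27   -15             -12
10   Apr    sun   18    35             -17
11   Jan  cloud    0     5              -5
take 4 rows with smallest high:
  month   cond  low  high  low_minus_high
1   Dec  cloud  -16   -15              -1
4   Feb    fog  -27   -15             -12
2   Aug    fog   30   -14              44
3   Sep   snow   -4   -12               8
So sum() = 39.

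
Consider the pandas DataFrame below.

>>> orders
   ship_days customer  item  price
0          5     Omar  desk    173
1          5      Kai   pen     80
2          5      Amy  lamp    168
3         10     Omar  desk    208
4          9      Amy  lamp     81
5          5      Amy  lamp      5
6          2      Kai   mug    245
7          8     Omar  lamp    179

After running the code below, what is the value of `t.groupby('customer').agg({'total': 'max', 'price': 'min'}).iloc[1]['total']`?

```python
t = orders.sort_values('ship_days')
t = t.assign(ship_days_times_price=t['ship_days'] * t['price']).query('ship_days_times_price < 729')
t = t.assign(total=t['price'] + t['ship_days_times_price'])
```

735

sort by ship_days:
   ship_days customer  item  price
6          2      Kai   mug    245
0          5     Omar  desk    173
1          5      Kai   pen     80
2          5      Amy  lamp    168
5          5      Amy  lamp      5
7          8     Omar  lamp    179
4          9      Amy  lamp     81
3         10     Omar  desk    208
add column ship_days_times_price = t['ship_days'] * t['price']:
   ship_days customer  item  price  ship_days_times_price
6          2      Kai   mug    245                    490
0          5     Omar  desk    173                    865
1          5      Kai   pen     80                    400
2          5      Amy  lamp    168                    840
5          5      Amy  lamp      5                     25
7          8     Omar  lamp    179                   1432
4          9      Amy  lamp     81                    729
3         10     Omar  desk    208                   2080
filter rows where ship_days_times_price < 729:
   ship_days customer  item  price  ship_days_times_price
6          2      Kai   mug    245                    490
1          5      Kai   pen     80                    400
5          5      Amy  lamp      5                     25
add column total = t['price'] + t['ship_days_times_price']:
   ship_days customer  item  price  ship_days_times_price  total
6          2      Kai   mug    245                    490    735
1          5      Kai   pen     80                    400    480
5          5      Amy  lamp      5                     25     30
group by customer: max(total), min(price):
          total  price
customer              
Amy          30      5
Kai         735     80
So iloc[1]['total'] = 735.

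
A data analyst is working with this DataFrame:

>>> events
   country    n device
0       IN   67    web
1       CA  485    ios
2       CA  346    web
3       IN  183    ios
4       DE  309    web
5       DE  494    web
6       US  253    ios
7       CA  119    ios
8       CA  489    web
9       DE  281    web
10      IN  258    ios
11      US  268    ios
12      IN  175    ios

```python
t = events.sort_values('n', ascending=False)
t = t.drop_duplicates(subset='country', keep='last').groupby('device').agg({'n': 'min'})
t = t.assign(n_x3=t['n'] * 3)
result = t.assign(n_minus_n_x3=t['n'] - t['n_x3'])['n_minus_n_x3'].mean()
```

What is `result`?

sort by n descending:
   country    n device
5       DE  494    web
8       CA  489    web
1       CA  485    ios
2       CA  346    web
4       DE  309    web
9       DE  281    web
11      US  268    ios
10      IN  258    ios
6       US  253    ios
3       IN  183    ios
12      IN  175    ios
7       CA  119    ios
0       IN   67    web
drop duplicate country (keep=last):
  country    n device
9      DE  281    web
6      US  253    ios
7      CA  119    ios
0      IN   67    web
group by device, min of n:
          n
device     
ios     119
web      67
add column n_x3 = t['n'] * 3:
          n  n_x3
device           
ios     119   357
web      67   201
add column n_minus_n_x3 = t['n'] - t['n_x3']:
          n  n_x3  n_minus_n_x3
device                         
ios     119   357          -238
web      67   201          -134
Reading off the mean of column 'n_minus_n_x3', we get -186.0.

-186.0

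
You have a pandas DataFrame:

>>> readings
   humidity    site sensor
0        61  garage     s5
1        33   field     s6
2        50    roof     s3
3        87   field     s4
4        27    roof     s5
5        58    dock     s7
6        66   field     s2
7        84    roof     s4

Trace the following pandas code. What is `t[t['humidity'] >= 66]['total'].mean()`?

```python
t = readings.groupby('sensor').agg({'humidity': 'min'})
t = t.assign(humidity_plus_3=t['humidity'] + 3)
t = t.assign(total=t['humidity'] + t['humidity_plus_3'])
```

153.0

group by sensor, min of humidity:
        humidity
sensor          
s2            66
s3            50
s4            84
s5            27
s6            33
s7            58
add column humidity_plus_3 = t['humidity'] + 3:
        humidity  humidity_plus_3
sensor                           
s2            66               69
s3            50               53
s4            84               87
s5            27               30
s6            33               36
s7            58               61
add column total = t['humidity'] + t['humidity_plus_3']:
        humidity  humidity_plus_3  total
sensor                                  
s2            66               69    135
s3            50               53    103
s4            84               87    171
s5            27               30     57
s6            33               36     69
s7            58               61    119
filter rows where humidity >= 66:
        humidity  humidity_plus_3  total
sensor                                  
s2            66               69    135
s4            84               87    171
Reading off the mean of column 'total', we get 153.0.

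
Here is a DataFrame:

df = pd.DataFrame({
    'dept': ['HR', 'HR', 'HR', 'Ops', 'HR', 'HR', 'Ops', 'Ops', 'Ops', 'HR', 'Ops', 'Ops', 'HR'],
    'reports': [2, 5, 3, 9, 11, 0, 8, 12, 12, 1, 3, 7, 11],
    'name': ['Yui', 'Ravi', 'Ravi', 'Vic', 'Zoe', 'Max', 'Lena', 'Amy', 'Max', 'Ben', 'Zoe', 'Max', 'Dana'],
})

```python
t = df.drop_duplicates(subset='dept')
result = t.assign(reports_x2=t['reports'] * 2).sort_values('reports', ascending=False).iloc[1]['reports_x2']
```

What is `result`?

4

drop duplicate dept (keep=first):
  dept  reports name
0   HR        2  Yui
3  Ops        9  Vic
add column reports_x2 = t['reports'] * 2:
  dept  reports name  reports_x2
0   HR        2  Yui           4
3  Ops        9  Vic          18
sort by reports descending:
  dept  reports name  reports_x2
3  Ops        9  Vic          18
0   HR        2  Yui           4
value at position 1, column 'reports_x2' → 4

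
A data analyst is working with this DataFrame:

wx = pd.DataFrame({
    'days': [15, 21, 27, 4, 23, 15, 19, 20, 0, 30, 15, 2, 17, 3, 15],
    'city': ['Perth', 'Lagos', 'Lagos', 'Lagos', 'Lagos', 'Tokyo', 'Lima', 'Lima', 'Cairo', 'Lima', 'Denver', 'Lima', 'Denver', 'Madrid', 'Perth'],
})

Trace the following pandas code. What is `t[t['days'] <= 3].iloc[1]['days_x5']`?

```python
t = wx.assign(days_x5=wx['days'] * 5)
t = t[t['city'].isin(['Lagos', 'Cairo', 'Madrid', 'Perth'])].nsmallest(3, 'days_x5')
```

15

add column days_x5 = wx['days'] * 5:
    days    city  days_x5
0     15   Perth       75
1     21   Lagos      105
2     27   Lagos      135
3      4   Lagos       20
4     23   Lagos      115
5     15   Tokyo       75
6     19    Lima       95
7     20    Lima      100
8      0   Cairo        0
9     30    Lima      150
10    15  Denver       75
11     2    Lima       10
12    17  Denver       85
13     3  Madrid       15
14    15   Perth       75
filter rows where city in ['Lagos', 'Cairo', 'Madrid', 'Perth']:
    days    city  days_x5
0     15   Perth       75
1     21   Lagos      105
2     27   Lagos      135
3      4   Lagos       20
4     23   Lagos      115
8      0   Cairo        0
13     3  Madrid       15
14    15   Perth       75
take 3 rows with smallest days_x5:
    days    city  days_x5
8      0   Cairo        0
13     3  Madrid       15
3      4   Lagos       20
filter rows where days <= 3:
    days    city  days_x5
8      0   Cairo        0
13     3  Madrid       15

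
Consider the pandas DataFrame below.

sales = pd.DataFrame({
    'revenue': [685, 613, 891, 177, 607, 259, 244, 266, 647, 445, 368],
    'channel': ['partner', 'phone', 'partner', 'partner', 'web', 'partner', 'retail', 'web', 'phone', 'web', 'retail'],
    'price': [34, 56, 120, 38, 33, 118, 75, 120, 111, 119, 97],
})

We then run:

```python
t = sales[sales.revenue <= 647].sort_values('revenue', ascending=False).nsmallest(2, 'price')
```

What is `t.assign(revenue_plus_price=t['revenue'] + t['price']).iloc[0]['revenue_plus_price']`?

filter rows where revenue <= 647:
    revenue  channel  price
1       613    phone     56
3       177  partner     38
4       607      web     33
5       259  partner    118
6       244   retail     75
7       266      web    120
8       647    phone    111
9       445      web    119
10      368   retail     97
sort by revenue descending:
    revenue  channel  price
8       647    phone    111
1       613    phone     56
4       607      web     33
9       445      web    119
10      368   retail     97
7       266      web    120
5       259  partner    118
6       244   retail     75
3       177  partner     38
take 2 rows with smallest price:
   revenue  channel  price
4      607      web     33
3      177  partner     38
add column revenue_plus_price = t['revenue'] + t['price']:
   revenue  channel  price  revenue_plus_price
4      607      web     33                 640
3      177  partner     38                 215
Then the value at position 0, column 'revenue_plus_price': 640

640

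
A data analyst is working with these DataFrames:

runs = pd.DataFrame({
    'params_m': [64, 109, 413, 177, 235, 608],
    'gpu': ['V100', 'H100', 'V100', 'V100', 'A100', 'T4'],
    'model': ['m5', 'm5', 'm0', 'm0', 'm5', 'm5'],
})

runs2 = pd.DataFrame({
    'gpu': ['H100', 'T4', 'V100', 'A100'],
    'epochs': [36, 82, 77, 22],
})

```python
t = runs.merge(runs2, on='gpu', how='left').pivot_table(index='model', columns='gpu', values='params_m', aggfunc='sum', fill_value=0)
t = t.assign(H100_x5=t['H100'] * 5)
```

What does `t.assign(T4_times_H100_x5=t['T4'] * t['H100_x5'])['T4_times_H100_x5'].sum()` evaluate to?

merge on 'gpu' (how='left') → 6 rows:
   params_m   gpu model  epochs
0        64  V100    m5      77
1       109  H100    m5      36
2       413  V100    m0      77
3       177  V100    m0      77
4       235  A100    m5      22
5       608    T4    m5      82
pivot: rows=model, cols=gpu, sum(params_m):
gpu    A100  H100   T4  V100
model                       
m0        0     0    0   590
m5      235   109  608    64
add column H100_x5 = t['H100'] * 5:
gpu    A100  H100   T4  V100  H100_x5
model                                
m0        0     0    0   590        0
m5      235   109  608    64      545
add column T4_times_H100_x5 = t['T4'] * t['H100_x5']:
gpu    A100  H100   T4  V100  H100_x5  T4_times_H100_x5
model                                                  
m0        0     0    0   590        0                 0
m5      235   109  608    64      545            331360
The sum of column 'T4_times_H100_x5' is 331360.

331360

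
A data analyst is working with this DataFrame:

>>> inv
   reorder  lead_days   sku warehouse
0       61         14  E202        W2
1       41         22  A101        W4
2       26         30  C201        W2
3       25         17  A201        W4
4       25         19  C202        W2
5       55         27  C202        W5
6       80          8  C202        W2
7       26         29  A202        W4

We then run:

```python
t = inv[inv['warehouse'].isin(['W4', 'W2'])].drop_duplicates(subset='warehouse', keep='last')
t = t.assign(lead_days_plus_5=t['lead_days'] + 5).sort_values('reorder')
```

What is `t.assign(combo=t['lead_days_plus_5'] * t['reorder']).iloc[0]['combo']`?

884

filter rows where warehouse in ['W4', 'W2']:
   reorder  lead_days   sku warehouse
0       61         14  E202        W2
1       41         22  A101        W4
2       26         30  C201        W2
3       25         17  A201        W4
4       25         19  C202        W2
6       80          8  C202        W2
7       26         29  A202        W4
drop duplicate warehouse (keep=last):
   reorder  lead_days   sku warehouse
6       80          8  C202        W2
7       26         29  A202        W4
add column lead_days_plus_5 = t['lead_days'] + 5:
   reorder  lead_days   sku warehouse  lead_days_plus_5
6       80          8  C202        W2                13
7       26         29  A202        W4                34
sort by reorder:
   reorder  lead_days   sku warehouse  lead_days_plus_5
7       26         29  A202        W4                34
6       80          8  C202        W2                13
add column combo = t['lead_days_plus_5'] * t['reorder']:
   reorder  lead_days   sku warehouse  lead_days_plus_5  combo
7       26         29  A202        W4                34    884
6       80          8  C202        W2                13   1040
Reading off the value at position 0, column 'combo', we get 884.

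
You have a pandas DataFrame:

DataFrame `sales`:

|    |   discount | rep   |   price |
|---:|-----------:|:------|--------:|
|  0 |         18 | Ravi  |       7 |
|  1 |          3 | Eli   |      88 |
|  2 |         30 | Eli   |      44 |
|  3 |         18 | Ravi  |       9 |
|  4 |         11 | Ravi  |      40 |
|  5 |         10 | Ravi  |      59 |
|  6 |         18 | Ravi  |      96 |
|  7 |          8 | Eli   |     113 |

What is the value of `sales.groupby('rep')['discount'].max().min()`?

18

group by rep, max of discount:
rep
Eli     30
Ravi    18
Name: discount, dtype: int64
Reading off the min of the resulting series, we get 18.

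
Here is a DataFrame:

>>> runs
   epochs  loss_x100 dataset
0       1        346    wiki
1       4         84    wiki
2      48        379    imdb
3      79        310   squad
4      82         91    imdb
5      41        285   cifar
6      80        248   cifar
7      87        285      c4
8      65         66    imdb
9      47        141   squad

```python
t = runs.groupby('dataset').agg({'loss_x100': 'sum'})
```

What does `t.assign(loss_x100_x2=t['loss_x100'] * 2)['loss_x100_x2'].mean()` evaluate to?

894.0

group by dataset, sum of loss_x100:
         loss_x100
dataset           
c4             285
cifar          533
imdb           536
squad          451
wiki           430
add column loss_x100_x2 = t['loss_x100'] * 2:
         loss_x100  loss_x100_x2
dataset                         
c4             285           570
cifar          533          1066
imdb           536          1072
squad          451           902
wiki           430           860
Finally, mean of column 'loss_x100_x2' = 894.0.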